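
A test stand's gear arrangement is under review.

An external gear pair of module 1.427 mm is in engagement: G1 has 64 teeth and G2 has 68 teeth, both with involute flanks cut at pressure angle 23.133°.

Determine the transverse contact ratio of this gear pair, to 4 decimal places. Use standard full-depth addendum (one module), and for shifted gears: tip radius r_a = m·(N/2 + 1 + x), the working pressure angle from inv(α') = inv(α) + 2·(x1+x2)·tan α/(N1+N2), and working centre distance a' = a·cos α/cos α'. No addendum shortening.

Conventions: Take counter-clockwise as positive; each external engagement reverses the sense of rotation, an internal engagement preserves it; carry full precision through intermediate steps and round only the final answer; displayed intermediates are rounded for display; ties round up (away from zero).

1.6391

topology: single-mesh involute geometry — m = 1.427, 64T/68T pair
base radii: r_b1 = 41.992403, r_b2 = 44.616928
tip radii: r_a1 = 47.091000, r_a2 = 49.945000
no profile shift: α' = α, a' = a
action lengths: √(r_a1²−r_b1²) = 21.311977, √(r_a2²−r_b2²) = 22.446219
base pitch p_b = π·m·cos α = 4.122595
CR = (21.311977 + 22.446219 − 94.182000·sin 23.13300°)/4.122595 = 1.639068
contact ratio ≈ 1.6391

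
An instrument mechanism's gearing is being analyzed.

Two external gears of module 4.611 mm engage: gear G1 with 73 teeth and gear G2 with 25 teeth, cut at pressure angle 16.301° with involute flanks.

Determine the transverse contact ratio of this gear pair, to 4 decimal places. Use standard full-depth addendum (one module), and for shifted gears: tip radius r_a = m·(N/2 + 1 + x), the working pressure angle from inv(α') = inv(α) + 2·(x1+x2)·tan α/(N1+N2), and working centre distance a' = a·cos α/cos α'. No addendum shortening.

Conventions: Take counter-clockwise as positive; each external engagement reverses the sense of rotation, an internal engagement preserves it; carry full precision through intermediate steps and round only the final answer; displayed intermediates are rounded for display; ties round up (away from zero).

class = single-mesh tooth geometry [involute pair 73T × 25T, m = 4.611]
base radii: r_b1 = 161.535846, r_b2 = 55.320495
tip radii: r_a1 = 172.912500, r_a2 = 62.248500
no profile shift: α' = α, a' = a
action lengths: √(r_a1²−r_b1²) = 61.683897, √(r_a2²−r_b2²) = 28.539772
base pitch p_b = π·m·cos α = 13.903557
CR = (61.683897 + 28.539772 − 225.939000·sin 16.30100°)/13.903557 = 1.928019
contact ratio ≈ 1.9280

1.9280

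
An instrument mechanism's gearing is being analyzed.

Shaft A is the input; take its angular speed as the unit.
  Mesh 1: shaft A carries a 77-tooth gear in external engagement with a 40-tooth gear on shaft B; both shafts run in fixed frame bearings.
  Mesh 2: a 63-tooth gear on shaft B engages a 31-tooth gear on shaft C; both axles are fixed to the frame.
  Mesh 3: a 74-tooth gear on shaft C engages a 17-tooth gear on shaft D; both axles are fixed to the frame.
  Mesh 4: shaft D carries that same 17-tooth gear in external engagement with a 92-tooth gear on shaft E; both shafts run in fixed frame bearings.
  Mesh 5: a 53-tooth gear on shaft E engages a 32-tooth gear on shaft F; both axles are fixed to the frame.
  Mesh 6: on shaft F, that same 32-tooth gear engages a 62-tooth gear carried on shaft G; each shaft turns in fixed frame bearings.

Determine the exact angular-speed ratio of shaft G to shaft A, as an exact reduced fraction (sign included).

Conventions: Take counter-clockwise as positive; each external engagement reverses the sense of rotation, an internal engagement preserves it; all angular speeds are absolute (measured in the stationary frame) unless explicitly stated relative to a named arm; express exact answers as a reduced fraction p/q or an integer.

class = fixed-axis compound train [6 meshes; 6 ratios multiply, 6 sense flips]
mesh 1 [77T→40T]: running ratio 77/40, sense −
mesh 2 [63T→31T]: running ratio 4851/1240, sense +
mesh 3 [74T→17T]: running ratio 179487/10540, sense −
mesh 4 [17T→92T]: running ratio 179487/57040, sense +
mesh 5 [53T→32T]: running ratio 9512811/1825280, sense −
mesh 6 [32T→62T]: running ratio 9512811/3536480, sense +
ω_out/ω_in = 9512811/3536480

9512811/3536480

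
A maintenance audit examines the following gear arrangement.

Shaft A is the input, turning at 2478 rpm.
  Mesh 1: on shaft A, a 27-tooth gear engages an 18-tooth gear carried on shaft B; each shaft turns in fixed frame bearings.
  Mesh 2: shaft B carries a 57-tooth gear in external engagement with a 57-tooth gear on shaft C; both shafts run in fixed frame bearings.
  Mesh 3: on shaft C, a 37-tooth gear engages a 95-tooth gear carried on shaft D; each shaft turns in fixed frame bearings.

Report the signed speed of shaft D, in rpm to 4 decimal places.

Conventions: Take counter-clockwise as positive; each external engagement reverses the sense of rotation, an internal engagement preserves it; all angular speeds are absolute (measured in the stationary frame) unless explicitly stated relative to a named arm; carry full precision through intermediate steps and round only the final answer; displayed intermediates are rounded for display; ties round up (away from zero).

-1447.6737 rpm

topology: fixed-axis compound train — 3 meshes, A→D
mesh 1 [27T→18T]: ω = 2478.0000×27/18 = 3717.0000 rpm, sense flips to −
mesh 2 [57T→57T]: ω = 3717.0000×57/57 = 3717.0000 rpm, sense flips to +
mesh 3 [37T→95T]: ω = 3717.0000×37/95 = 1447.6737 rpm, sense flips to −
signed output speed = -1447.6737 rpm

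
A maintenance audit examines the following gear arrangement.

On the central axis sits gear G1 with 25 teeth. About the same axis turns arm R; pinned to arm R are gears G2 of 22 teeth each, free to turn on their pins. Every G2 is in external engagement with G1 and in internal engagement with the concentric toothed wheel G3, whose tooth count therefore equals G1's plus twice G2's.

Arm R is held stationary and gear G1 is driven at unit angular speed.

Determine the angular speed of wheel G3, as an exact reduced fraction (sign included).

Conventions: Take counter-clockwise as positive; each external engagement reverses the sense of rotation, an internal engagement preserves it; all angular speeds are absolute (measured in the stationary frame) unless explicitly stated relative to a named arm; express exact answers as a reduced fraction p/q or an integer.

recognized (axles ride arm R): planetary set, 25/22/69 teeth
ring teeth: 25 + 2·22 = 69
25(ω_sun−ω_arm) = −69(ω_ring−ω_arm),  ω_arm = 0, ω_sun = 1
ω_ring = 0 − (25/69)(1−0) = -25/69
exact speed ratio = -25/69

-25/69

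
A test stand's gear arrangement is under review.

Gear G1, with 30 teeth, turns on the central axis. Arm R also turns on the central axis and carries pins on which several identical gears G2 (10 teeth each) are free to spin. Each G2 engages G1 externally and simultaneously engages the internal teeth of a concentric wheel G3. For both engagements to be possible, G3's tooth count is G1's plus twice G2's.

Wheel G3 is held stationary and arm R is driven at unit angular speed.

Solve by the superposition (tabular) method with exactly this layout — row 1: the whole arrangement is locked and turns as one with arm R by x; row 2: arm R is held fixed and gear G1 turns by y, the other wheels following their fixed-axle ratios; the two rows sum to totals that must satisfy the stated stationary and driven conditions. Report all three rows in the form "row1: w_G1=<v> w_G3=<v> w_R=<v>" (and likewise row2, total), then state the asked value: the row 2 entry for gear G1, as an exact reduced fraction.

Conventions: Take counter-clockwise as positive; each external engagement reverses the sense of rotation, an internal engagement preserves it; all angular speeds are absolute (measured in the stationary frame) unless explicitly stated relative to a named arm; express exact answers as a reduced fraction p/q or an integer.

row1: w_G1=1 w_G3=1 w_R=1
row2: w_G1=5/3 w_G3=-1 w_R=0
total: w_G1=8/3 w_G3=0 w_R=1
asked value: 5/3

recognized (axles ride arm R): planetary set, 30/10/50 teeth
row 1 (train locked, turned with arm): all members turn x
row 2 — arm fixed, fixed-axis ratios: sun y, ring −(30/50)·y, arm 0
boundary: total ω_ring = x − (30/50)·y = 0 and total ω_arm = x = 1  ⇒  y = 5/3, x = 1
row 2 ring = −(30/50)·5/3 = -1
totals (row 1 + row 2): sun 1 + 5/3 = 8/3, ring 1 + (-1) = 0, arm 1 + 0 = 1
asked cell (row2, sun) = 5/3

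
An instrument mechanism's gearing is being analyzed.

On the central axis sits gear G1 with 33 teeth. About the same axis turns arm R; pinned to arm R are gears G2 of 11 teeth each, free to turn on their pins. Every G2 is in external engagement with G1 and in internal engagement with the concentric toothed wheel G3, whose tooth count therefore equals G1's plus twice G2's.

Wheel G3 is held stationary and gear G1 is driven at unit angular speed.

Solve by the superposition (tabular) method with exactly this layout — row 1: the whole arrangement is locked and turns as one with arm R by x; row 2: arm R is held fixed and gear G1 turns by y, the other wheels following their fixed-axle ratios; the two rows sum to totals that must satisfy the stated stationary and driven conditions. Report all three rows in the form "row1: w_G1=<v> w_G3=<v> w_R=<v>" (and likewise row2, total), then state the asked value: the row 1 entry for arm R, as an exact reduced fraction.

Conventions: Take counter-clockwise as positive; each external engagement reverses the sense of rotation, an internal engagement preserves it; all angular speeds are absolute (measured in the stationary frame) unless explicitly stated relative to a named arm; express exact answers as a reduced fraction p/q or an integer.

row1: w_G1=3/8 w_G3=3/8 w_R=3/8
row2: w_G1=5/8 w_G3=-3/8 w_R=0
total: w_G1=1 w_G3=0 w_R=3/8
asked value: 3/8

planetary set (33T centre, 11T on arm, 55T internal) — Willis relation
row 1 (train locked, turned with arm): all members turn x
row 2 (arm held, sun turns y): ω_ring = −(33/55)·y, ω_arm = 0
boundary: total ω_ring = x − (33/55)·y = 0 and total ω_sun = x + y = 1  ⇒  y = 5/8, x = 3/8
row 2 ring = −(33/55)·5/8 = -3/8
totals (row 1 + row 2): sun 3/8 + 5/8 = 1, ring 3/8 + (-3/8) = 0, arm 3/8 + 0 = 3/8
asked cell (row1, arm) = 3/8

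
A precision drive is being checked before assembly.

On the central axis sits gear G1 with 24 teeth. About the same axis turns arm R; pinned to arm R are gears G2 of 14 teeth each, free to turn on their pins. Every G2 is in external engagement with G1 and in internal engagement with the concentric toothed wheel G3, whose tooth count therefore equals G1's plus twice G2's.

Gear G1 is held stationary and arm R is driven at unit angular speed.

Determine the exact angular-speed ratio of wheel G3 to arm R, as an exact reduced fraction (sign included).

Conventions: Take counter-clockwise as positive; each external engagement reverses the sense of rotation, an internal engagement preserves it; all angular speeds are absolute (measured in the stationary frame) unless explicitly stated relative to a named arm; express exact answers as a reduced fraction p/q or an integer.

recognized (axles ride arm R): planetary set, 24/14/52 teeth
ring teeth: 24 + 2·14 = 52
24(ω_sun−ω_arm) = −52(ω_ring−ω_arm),  ω_sun = 0, ω_arm = 1
ω_ring = 1 − (24/52)(0−1) = 19/13
ω_out/ω_in = 19/13

19/13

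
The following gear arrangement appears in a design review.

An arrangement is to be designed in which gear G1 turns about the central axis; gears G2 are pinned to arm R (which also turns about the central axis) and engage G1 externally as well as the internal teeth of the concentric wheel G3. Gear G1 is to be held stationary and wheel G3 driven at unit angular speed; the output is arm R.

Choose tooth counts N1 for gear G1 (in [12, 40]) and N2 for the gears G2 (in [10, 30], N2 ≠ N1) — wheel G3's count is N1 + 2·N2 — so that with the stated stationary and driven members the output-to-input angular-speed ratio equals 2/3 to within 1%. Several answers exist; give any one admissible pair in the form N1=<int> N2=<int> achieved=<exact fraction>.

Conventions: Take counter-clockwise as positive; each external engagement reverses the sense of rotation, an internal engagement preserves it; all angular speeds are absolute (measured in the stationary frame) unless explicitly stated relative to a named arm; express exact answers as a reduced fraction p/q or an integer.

N1=20 N2=10 achieved=2/3

topology: planetary set — design target 2/3, arm = carrier (Willis)
Willis with ω_sun = 0: ω_arm/ω_ring = N3/(N1+N3); set equal to 2/3  ⇒  N3/N1 = (2/3)/(1 − 2/3) = 2
N3 = N1 + 2·N2  ⇒  N2/N1 = (N3/N1 − 1)/2 = (2 − 1)/2 = 1/2
smallest multiple with N1 ≥ 12 and N2 ≥ 10: k = 10  ⇒  N1 = 10·2 = 20, N2 = 10·1 = 10 (N1 ≤ 40, N2 ≤ 30, N2 ≠ N1 ✓), N3 = 20 + 2·10 = 40
check: N3/(N1+N3) with N1 = 20, N3 = 40 gives 2/3; |achieved − target| = 0 ≤ 1/150 ✓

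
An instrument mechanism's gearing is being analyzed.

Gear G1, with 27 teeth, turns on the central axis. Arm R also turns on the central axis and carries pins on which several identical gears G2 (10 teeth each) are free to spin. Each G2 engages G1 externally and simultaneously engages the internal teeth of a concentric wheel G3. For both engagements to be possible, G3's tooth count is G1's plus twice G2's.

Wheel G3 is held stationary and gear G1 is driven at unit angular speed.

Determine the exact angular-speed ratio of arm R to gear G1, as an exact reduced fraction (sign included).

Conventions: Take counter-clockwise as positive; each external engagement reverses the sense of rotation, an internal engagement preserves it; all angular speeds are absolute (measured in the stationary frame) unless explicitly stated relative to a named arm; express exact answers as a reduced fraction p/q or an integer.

27/74

recognized (axles ride arm R): planetary set, 27/10/47 teeth
ring teeth: 27 + 2·10 = 47
27(ω_sun−ω_arm) = −47(ω_ring−ω_arm),  ω_ring = 0, ω_sun = 1
27(1−ω_arm) = −47(0−ω_arm)  ⇒  74·ω_arm = 27  ⇒  ω_arm = 27/74
ω_out/ω_in = 27/74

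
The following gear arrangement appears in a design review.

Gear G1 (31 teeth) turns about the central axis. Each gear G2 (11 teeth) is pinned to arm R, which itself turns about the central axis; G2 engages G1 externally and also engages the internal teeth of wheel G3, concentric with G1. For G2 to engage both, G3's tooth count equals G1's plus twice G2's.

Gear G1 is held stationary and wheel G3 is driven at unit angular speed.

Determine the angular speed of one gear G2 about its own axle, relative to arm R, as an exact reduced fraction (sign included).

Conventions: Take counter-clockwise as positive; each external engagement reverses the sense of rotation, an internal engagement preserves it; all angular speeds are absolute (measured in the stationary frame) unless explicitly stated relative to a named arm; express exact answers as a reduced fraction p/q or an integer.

recognized (axles ride arm R): planetary set, 31/11/53 teeth
ring teeth: 31 + 2·11 = 53
31(ω_sun−ω_arm) = −53(ω_ring−ω_arm),  ω_sun = 0, ω_ring = 1
31(0−ω_arm) = −53(1−ω_arm)  ⇒  84·ω_arm = 53  ⇒  ω_arm = 53/84
sun–planet mesh: 31·(0−53/84) = −11·(ω_p−ω_arm)  ⇒  ω_p−ω_arm = 1643/924
exact speed ratio = 1643/924

1643/924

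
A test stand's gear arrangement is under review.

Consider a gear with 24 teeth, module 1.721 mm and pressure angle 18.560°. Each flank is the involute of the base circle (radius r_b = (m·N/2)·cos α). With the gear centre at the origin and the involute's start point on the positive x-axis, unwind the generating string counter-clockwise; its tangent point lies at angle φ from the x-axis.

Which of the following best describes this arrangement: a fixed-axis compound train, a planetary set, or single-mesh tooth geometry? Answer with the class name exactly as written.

topology: single-mesh involute geometry — m = 1.721, N = 24
classification: single-mesh tooth geometry

single-mesh tooth geometry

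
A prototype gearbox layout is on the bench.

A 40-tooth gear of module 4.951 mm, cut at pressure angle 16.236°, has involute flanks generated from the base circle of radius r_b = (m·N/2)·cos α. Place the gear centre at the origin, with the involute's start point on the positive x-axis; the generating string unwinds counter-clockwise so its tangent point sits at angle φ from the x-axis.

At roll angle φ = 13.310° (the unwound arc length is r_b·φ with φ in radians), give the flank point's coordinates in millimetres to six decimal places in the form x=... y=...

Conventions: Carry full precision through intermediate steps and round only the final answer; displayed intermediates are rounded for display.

recognized (one wheel, involute flank): single-mesh tooth geometry, m = 4.951, N = 40
pitch radius r_p = m·N/2 = 4.951·40/2 = 99.020000
base radius r_b = r_p·cos α = 99.020000·cos 16.236° = 95.070904
roll angle φ = 13.310° = 0.23230332 rad
x = r_b·(cos φ + φ·sin φ) = 97.601642
y = r_b·(sin φ − φ·cos φ) = 0.395137

x=97.601642 y=0.395137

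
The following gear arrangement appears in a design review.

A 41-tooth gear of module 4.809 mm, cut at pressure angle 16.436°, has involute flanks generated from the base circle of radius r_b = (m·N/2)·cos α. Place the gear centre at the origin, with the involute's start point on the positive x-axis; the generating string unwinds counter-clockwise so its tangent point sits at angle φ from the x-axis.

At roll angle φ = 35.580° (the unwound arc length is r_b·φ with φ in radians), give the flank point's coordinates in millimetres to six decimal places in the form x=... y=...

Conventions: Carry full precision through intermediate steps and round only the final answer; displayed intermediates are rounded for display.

x=111.067261 y=7.260672

topology: single-mesh involute geometry — m = 4.809, N = 41
pitch radius r_p = m·N/2 = 4.809·41/2 = 98.584500
base radius r_b = r_p·cos α = 98.584500·cos 16.436° = 94.555981
roll angle φ = 35.580° = 0.62098815 rad
x = r_b·(cos φ + φ·sin φ) = 111.067261
y = r_b·(sin φ − φ·cos φ) = 7.260672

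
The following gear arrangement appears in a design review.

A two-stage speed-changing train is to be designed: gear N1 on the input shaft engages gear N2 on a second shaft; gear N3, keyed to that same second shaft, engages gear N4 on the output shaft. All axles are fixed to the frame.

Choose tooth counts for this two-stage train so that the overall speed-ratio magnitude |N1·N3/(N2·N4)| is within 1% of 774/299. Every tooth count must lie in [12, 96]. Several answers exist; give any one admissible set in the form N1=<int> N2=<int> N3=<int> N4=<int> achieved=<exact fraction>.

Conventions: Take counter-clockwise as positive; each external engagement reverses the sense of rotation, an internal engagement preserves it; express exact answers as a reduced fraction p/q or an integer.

class = fixed-axis compound train [2-stage, 774/299 wanted]
target = 774/299 in lowest terms: an exact hit needs N1·N3 = k·774 and N2·N4 = k·299 for one integer k, every count in [12, 96]; additionally prefer no 1:1 stage (N1 ≠ N2, N3 ≠ N4)
k = 1: N1·N3 = 774 = 18·43, N2·N4 = 299 = 13·23
achieved = 18·43/(13·23) = 774/299; |achieved − target| = 0 ≤ 387/14950 ✓

N1=18 N2=13 N3=43 N4=23 achieved=774/299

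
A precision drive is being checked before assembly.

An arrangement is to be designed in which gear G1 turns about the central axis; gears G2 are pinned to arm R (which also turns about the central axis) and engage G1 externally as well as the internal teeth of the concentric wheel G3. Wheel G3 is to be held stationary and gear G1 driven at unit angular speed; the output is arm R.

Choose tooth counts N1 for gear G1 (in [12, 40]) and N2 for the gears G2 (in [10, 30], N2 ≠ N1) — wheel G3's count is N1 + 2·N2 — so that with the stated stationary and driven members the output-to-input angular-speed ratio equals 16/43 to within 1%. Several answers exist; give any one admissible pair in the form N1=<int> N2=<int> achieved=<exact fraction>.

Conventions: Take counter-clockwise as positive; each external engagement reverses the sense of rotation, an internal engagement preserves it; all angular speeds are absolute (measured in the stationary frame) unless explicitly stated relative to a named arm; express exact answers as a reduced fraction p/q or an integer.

N1=32 N2=11 achieved=16/43

planetary set to be sized for 16/43 (Willis relation)
Willis with ω_ring = 0: ω_arm/ω_sun = N1/(N1+N3); set equal to 16/43  ⇒  N3/N1 = 1/(16/43) − 1 = 27/16
N3 = N1 + 2·N2  ⇒  N2/N1 = (N3/N1 − 1)/2 = (27/16 − 1)/2 = 11/32
smallest multiple with N1 ≥ 12 and N2 ≥ 10: k = 1  ⇒  N1 = 1·32 = 32, N2 = 1·11 = 11 (N1 ≤ 40, N2 ≤ 30, N2 ≠ N1 ✓), N3 = 32 + 2·11 = 54
check: N1/(N1+N3) with N1 = 32, N3 = 54 gives 16/43; |achieved − target| = 0 ≤ 4/1075 ✓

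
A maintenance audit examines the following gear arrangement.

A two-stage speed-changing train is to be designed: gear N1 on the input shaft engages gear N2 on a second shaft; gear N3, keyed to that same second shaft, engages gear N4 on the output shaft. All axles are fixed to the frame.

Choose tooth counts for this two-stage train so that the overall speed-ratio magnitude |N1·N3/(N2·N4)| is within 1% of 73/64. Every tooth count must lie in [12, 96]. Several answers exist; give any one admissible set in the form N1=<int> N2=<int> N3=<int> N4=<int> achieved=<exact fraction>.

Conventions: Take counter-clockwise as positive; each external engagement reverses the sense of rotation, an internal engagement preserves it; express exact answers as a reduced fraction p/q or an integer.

topology: fixed-axis compound train — 2 stages, target 73/64
target = 73/64 in lowest terms: an exact hit needs N1·N3 = k·73 and N2·N4 = k·64 for one integer k, every count in [12, 96]; additionally prefer no 1:1 stage (N1 ≠ N2, N3 ≠ N4)
k = 1…11: no 1:1-free in-range split of k·73 and k·64 into factor pairs; take k = 12
k = 12: N1·N3 = 876 = 12·73, N2·N4 = 768 = 64·12
achieved = 12·73/(64·12) = 73/64; |achieved − target| = 0 ≤ 73/6400 ✓

N1=12 N2=64 N3=73 N4=12 achieved=73/64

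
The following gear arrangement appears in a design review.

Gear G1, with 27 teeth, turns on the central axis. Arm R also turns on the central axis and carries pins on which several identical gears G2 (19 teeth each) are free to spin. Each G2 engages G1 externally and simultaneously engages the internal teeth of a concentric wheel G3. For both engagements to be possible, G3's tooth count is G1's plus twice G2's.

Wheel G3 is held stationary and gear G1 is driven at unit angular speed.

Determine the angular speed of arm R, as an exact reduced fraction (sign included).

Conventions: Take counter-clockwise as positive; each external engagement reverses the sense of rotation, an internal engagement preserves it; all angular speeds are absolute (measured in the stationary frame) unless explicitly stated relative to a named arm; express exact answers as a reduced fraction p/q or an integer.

class = planetary set [G3 = 27+2·19 = 65; Willis about the carrier]
ring teeth: 27 + 2·19 = 65
27(ω_sun−ω_arm) = −65(ω_ring−ω_arm),  ω_ring = 0, ω_sun = 1
27(1−ω_arm) = −65(0−ω_arm)  ⇒  92·ω_arm = 27  ⇒  ω_arm = 27/92
exact speed ratio = 27/92

27/92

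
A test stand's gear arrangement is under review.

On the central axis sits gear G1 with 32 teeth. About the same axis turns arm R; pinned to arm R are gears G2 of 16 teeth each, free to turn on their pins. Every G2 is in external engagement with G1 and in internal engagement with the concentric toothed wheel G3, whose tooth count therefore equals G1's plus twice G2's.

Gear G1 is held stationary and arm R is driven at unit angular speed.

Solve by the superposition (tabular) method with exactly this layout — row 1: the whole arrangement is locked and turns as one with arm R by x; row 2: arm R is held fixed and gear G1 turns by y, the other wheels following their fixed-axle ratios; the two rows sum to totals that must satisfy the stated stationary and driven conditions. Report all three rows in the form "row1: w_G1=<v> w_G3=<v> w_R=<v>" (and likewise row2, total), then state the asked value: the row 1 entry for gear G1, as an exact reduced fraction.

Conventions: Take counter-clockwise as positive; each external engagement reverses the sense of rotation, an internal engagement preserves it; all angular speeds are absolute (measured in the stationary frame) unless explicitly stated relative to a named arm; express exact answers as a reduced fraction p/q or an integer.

recognized (axles ride arm R): planetary set, 32/16/64 teeth
row 1: whole set turns with the arm by x
superposition row 2 [arm held]: sun y, ring −(32/64)·y, arm 0
boundary: total ω_sun = x + y = 0 and total ω_arm = x = 1  ⇒  y = -1, x = 1
row 2 ring = −(32/64)·(-1) = 1/2
totals (row 1 + row 2): sun 1 + (-1) = 0, ring 1 + 1/2 = 3/2, arm 1 + 0 = 1
asked cell (row1, sun) = 1

row1: w_G1=1 w_G3=1 w_R=1
row2: w_G1=-1 w_G3=1/2 w_R=0
total: w_G1=0 w_G3=3/2 w_R=1
asked value: 1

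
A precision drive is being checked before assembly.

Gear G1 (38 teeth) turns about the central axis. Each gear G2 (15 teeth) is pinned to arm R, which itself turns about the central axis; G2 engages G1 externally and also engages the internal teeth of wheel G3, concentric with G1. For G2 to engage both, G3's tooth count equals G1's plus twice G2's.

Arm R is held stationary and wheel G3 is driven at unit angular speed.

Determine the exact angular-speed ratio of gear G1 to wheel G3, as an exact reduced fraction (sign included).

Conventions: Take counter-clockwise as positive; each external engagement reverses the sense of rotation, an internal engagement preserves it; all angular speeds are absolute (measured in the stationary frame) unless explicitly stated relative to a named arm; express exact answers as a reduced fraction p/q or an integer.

topology: planetary set — G1 38T / G2 15T / G3 68T, arm = carrier (Willis)
ring teeth: 38 + 2·15 = 68
38(ω_sun−ω_arm) = −68(ω_ring−ω_arm),  ω_arm = 0, ω_ring = 1
ω_sun = 0 − (68/38)(1−0) = -34/19
ω_out/ω_in = -34/19

-34/19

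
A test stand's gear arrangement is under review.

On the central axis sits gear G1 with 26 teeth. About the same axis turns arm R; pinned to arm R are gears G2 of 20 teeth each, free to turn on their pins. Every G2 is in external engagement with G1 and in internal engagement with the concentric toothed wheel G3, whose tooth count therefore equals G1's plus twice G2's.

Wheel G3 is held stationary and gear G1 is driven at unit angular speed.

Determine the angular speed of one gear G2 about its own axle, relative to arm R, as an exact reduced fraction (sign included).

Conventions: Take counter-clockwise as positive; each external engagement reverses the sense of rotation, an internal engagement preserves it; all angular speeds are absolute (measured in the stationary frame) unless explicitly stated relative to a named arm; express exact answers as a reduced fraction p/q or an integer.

topology: planetary set — G1 26T / G2 20T / G3 66T, arm = carrier (Willis)
ring teeth: 26 + 2·20 = 66
26(ω_sun−ω_arm) = −66(ω_ring−ω_arm),  ω_ring = 0, ω_sun = 1
26(1−ω_arm) = −66(0−ω_arm)  ⇒  92·ω_arm = 26  ⇒  ω_arm = 13/46
sun–planet mesh: 26·(1−13/46) = −20·(ω_p−ω_arm)  ⇒  ω_p−ω_arm = -429/460
exact speed ratio = -429/460

-429/460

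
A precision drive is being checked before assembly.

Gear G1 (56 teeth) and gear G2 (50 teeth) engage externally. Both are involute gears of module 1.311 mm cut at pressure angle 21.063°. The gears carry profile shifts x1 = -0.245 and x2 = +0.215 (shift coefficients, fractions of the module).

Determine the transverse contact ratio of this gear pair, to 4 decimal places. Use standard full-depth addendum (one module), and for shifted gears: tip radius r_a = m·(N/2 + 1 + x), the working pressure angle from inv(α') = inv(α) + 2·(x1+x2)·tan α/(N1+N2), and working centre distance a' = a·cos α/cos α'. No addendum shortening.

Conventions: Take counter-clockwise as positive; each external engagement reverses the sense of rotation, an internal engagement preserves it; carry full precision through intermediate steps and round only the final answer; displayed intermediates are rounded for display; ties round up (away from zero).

1.7045

recognized (one external pair, fixed centres): single-mesh tooth geometry, m = 1.311, N1 = 56, N2 = 50
base radii: r_b1 = 34.255385, r_b2 = 30.585165
tip radii: r_a1 = 37.697805, r_a2 = 34.367865
inv(α') = inv(21.063°) + 2·(-0.245+0.215)·tan α/(56+50) = 0.01728945  ⇒  α' = 20.97842°
a' = a·cos α / cos α' = 69.4830·cos 21.063°/cos 20.97842° = 69.443595
action lengths: √(r_a1²−r_b1²) = 15.738269, √(r_a2²−r_b2²) = 15.674751
base pitch p_b = π·m·cos α = 3.843445
CR = (15.738269 + 15.674751 − 69.443595·sin 20.97842°)/3.843445 = 1.704482
contact ratio ≈ 1.7045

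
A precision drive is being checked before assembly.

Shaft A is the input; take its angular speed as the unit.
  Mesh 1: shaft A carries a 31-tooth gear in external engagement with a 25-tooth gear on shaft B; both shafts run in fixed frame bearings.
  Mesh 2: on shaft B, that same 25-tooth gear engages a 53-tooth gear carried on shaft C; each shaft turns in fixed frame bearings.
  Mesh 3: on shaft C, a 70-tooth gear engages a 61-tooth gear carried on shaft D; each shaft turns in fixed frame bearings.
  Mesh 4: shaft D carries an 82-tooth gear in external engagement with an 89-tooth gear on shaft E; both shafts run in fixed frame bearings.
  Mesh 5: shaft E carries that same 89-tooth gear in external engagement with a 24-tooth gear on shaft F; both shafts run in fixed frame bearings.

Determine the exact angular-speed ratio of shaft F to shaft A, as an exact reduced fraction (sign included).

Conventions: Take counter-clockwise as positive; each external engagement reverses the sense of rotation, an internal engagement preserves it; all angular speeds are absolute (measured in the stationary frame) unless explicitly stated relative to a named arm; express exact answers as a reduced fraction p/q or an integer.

-44485/19398

class = fixed-axis compound train [5 meshes; 5 ratios multiply, 5 sense flips]
mesh 1 [31T→25T]: running ratio 31/25, sense −
mesh 2 [25T→53T]: running ratio 31/53, sense +
mesh 3 [70T→61T]: running ratio 2170/3233, sense −
mesh 4 [82T→89T]: running ratio 177940/287737, sense +
mesh 5 [89T→24T]: running ratio 44485/19398, sense −
ω_out/ω_in = -44485/19398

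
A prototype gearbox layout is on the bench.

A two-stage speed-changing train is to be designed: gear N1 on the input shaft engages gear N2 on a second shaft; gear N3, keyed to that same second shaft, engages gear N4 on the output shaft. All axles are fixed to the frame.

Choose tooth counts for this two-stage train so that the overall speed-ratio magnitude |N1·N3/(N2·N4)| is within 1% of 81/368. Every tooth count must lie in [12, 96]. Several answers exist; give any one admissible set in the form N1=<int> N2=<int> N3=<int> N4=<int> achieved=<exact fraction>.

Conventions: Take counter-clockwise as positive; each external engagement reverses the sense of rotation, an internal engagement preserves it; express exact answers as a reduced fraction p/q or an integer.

class = fixed-axis compound train [2-stage, 81/368 wanted]
target = 81/368 in lowest terms: an exact hit needs N1·N3 = k·81 and N2·N4 = k·368 for one integer k, every count in [12, 96]; additionally prefer no 1:1 stage (N1 ≠ N2, N3 ≠ N4)
k = 1…3: no 1:1-free in-range split of k·81 and k·368 into factor pairs; take k = 4
k = 4: N1·N3 = 324 = 12·27, N2·N4 = 1472 = 16·92
achieved = 12·27/(16·92) = 81/368; |achieved − target| = 0 ≤ 81/36800 ✓

N1=12 N2=16 N3=27 N4=92 achieved=81/368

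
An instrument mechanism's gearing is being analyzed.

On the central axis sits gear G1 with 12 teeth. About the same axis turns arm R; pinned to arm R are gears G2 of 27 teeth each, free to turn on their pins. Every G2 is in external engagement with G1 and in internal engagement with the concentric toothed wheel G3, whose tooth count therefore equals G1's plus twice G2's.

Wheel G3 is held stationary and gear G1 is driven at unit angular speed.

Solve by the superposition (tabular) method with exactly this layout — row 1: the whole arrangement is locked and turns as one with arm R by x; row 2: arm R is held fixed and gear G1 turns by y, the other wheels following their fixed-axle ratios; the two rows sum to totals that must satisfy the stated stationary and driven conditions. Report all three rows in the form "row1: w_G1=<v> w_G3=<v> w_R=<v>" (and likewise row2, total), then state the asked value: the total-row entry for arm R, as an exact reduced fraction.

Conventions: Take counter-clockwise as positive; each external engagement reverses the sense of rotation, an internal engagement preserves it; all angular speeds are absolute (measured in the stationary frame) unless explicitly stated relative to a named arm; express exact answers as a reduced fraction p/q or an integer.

row1: w_G1=2/13 w_G3=2/13 w_R=2/13
row2: w_G1=11/13 w_G3=-2/13 w_R=0
total: w_G1=1 w_G3=0 w_R=2/13
asked value: 2/13

planetary set (12T centre, 27T on arm, 66T internal) — Willis relation
superposition row 1 [locked train]: every member turns x
row 2 (arm held, sun turns y): ω_ring = −(12/66)·y, ω_arm = 0
boundary: total ω_ring = x − (12/66)·y = 0 and total ω_sun = x + y = 1  ⇒  y = 11/13, x = 2/13
row 2 ring = −(12/66)·11/13 = -2/13
totals (row 1 + row 2): sun 2/13 + 11/13 = 1, ring 2/13 + (-2/13) = 0, arm 2/13 + 0 = 2/13
asked cell (total, arm) = 2/13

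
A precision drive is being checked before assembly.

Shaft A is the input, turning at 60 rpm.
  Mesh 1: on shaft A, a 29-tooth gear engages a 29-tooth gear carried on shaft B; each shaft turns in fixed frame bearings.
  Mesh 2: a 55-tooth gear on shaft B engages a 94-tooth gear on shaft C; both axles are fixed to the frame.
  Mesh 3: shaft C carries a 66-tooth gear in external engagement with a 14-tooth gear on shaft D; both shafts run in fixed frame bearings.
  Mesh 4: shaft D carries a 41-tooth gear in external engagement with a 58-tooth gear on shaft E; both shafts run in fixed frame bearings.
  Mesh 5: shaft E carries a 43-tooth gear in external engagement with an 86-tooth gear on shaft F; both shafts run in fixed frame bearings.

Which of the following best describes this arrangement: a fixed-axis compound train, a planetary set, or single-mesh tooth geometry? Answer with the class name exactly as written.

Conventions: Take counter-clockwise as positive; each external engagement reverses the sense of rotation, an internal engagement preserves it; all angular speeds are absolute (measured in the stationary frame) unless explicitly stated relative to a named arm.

recognized (6 fixed axles, 5 meshes): fixed-axis compound train
classification: fixed-axis compound train

fixed-axis compound train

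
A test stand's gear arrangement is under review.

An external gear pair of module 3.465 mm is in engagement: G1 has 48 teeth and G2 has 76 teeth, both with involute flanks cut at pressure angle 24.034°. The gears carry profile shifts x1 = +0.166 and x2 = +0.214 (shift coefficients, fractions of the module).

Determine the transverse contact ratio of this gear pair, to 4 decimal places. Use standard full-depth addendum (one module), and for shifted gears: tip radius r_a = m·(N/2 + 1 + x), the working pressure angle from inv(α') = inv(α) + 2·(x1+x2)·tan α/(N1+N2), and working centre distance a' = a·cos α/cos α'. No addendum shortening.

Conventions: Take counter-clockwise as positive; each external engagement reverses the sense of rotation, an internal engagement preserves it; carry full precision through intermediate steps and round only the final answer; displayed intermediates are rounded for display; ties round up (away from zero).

single-mesh involute tooth geometry (48T engaging 76T at module 3.465)
base radii: r_b1 = 75.950355, r_b2 = 120.254729
tip radii: r_a1 = 87.200190, r_a2 = 135.876510
inv(α') = inv(24.034°) + 2·(+0.166+0.214)·tan α/(48+76) = 0.02920066  ⇒  α' = 24.79395°
a' = a·cos α / cos α' = 214.8300·cos 24.034°/cos 24.79395° = 216.127313
action lengths: √(r_a1²−r_b1²) = 42.841763, √(r_a2²−r_b2²) = 63.255246
base pitch p_b = π·m·cos α = 9.941878
CR = (42.841763 + 63.255246 − 216.127313·sin 24.79395°)/9.941878 = 1.555308
contact ratio ≈ 1.5553

1.5553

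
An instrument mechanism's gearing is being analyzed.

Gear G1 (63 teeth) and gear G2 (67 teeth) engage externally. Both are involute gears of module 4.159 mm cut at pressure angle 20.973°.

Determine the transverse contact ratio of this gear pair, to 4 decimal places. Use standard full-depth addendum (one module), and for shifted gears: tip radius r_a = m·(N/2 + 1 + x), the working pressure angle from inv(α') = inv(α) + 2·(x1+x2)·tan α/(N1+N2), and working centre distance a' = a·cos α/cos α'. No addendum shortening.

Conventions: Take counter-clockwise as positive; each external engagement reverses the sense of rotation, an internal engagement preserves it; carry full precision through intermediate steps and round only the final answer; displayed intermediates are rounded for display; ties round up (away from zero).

single-mesh involute tooth geometry (63T engaging 67T at module 4.159)
base radii: r_b1 = 122.329082, r_b2 = 130.096008
tip radii: r_a1 = 135.167500, r_a2 = 143.485500
no profile shift: α' = α, a' = a
action lengths: √(r_a1²−r_b1²) = 57.496511, √(r_a2²−r_b2²) = 60.523693
base pitch p_b = π·m·cos α = 12.200259
CR = (57.496511 + 60.523693 − 270.335000·sin 20.97300°)/12.200259 = 1.742565
contact ratio ≈ 1.7426

1.7426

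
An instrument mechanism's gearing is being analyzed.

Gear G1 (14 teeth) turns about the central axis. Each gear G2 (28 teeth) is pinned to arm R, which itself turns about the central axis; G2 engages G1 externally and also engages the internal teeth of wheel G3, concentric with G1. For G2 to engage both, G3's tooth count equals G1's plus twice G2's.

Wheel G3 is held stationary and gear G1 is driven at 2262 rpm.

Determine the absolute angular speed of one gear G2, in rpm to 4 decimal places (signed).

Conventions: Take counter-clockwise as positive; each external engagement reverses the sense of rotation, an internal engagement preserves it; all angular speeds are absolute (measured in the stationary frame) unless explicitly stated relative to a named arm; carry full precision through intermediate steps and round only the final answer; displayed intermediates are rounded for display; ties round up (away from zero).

-565.5000 rpm

topology: planetary set — G1 14T / G2 28T / G3 70T, arm = carrier (Willis)
normalise by the input: solve with ω_sun = 1, then scale by 2262 rpm
ring teeth: 14 + 2·28 = 70
14(ω_sun−ω_arm) = −70(ω_ring−ω_arm),  ω_ring = 0, ω_sun = 1
14(1−ω_arm) = −70(0−ω_arm)  ⇒  84·ω_arm = 14  ⇒  ω_arm = 1/6
sun–planet mesh: 14·(1−1/6) = −28·(ω_p−ω_arm)  ⇒  ω_p−ω_arm = -5/12
ω_p = 1/6 − 5/12 = -1/4
scale: ω_p = -1/4 × 2262 rpm = -565.5000 rpm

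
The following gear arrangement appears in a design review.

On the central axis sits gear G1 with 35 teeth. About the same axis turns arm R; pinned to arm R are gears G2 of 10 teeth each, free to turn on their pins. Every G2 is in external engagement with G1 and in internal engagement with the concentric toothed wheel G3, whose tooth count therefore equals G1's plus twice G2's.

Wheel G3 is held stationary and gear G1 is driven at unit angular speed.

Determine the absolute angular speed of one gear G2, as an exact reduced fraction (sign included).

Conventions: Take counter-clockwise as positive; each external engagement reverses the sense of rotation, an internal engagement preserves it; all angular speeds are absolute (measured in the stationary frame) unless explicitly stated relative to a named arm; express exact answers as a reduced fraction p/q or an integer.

planetary set (35T centre, 10T on arm, 55T internal) — Willis relation
ring teeth: 35 + 2·10 = 55
35(ω_sun−ω_arm) = −55(ω_ring−ω_arm),  ω_ring = 0, ω_sun = 1
35(1−ω_arm) = −55(0−ω_arm)  ⇒  90·ω_arm = 35  ⇒  ω_arm = 7/18
sun–planet mesh: 35·(1−7/18) = −10·(ω_p−ω_arm)  ⇒  ω_p−ω_arm = -77/36
ω_p = 7/18 − 77/36 = -7/4
exact speed ratio = -7/4

-7/4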